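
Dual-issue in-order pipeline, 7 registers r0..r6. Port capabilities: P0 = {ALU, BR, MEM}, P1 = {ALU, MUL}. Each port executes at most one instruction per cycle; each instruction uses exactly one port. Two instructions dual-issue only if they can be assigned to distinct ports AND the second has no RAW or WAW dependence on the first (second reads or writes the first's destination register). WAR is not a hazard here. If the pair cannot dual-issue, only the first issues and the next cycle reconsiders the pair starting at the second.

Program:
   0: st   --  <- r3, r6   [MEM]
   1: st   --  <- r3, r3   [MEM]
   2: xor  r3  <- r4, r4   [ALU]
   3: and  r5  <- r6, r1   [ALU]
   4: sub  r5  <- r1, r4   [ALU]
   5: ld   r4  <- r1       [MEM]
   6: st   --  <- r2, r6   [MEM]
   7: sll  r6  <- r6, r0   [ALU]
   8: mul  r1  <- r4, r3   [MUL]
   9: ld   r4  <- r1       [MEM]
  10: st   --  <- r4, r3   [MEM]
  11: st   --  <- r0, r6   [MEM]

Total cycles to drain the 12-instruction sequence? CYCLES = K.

  cy0 -> i0 (st.MEM) no-port MEM/MEM
  cy1 -> i1,i2 (st.MEM xor.ALU) 2-wide
  cy2 -> i3 (and.ALU) WAW r5
  cy3 -> i4,i5 (sub.ALU ld.MEM) 2-wide
  cy4 -> i6,i7 (st.MEM sll.ALU) 2-wide
  cy5 -> i8 (mul.MUL) RAW r1
  cy6 -> i9 (ld.MEM) no-port MEM/MEM
  cy7 -> i10 (st.MEM) no-port MEM/MEM
  cy8 -> i11 (st.MEM) tail

CYCLES = 9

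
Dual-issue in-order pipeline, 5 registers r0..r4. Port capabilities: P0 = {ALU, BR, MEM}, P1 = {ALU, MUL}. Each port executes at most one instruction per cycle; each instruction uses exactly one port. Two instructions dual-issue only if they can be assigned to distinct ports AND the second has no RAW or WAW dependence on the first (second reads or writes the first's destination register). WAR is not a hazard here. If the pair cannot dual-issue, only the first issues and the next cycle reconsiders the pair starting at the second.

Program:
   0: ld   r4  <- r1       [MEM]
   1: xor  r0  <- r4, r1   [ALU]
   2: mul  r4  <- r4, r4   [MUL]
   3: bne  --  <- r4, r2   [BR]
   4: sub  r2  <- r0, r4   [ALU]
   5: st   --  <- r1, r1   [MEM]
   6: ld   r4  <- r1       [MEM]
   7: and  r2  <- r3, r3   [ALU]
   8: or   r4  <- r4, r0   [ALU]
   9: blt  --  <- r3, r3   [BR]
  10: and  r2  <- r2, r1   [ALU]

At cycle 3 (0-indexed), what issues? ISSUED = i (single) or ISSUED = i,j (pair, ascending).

c0: i0 ld  RAW r4
c1: i1,i2 xor/mul  dual
c2: i3,i4 bne/sub  dual
c3: i5 st  no-port MEM/MEM
c4: i6,i7 ld/and  dual
c5: i8,i9 or/blt  dual
c6: i10 and  tail

ISSUED = 5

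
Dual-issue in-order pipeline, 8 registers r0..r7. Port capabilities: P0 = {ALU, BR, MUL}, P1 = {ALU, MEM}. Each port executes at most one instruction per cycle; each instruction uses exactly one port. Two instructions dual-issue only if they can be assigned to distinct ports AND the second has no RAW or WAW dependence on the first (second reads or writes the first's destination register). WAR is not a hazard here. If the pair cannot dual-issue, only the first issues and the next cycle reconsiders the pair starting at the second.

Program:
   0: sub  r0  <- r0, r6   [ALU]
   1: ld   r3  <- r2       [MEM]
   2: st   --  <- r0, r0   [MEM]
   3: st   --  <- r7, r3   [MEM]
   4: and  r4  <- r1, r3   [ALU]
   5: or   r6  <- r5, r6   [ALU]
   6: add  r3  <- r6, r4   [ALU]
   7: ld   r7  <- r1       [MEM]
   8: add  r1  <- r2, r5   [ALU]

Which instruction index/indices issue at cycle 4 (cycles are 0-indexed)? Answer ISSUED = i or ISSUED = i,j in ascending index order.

ISSUED = 6,7

0. sub;ld @i0&i1  | pair
1. st @i2  | no-port MEM/MEM
2. st;and @i3&i4  | pair
3. or @i5  | RAW r6
4. add;ld @i6&i7  | pair
5. add @i8  | tail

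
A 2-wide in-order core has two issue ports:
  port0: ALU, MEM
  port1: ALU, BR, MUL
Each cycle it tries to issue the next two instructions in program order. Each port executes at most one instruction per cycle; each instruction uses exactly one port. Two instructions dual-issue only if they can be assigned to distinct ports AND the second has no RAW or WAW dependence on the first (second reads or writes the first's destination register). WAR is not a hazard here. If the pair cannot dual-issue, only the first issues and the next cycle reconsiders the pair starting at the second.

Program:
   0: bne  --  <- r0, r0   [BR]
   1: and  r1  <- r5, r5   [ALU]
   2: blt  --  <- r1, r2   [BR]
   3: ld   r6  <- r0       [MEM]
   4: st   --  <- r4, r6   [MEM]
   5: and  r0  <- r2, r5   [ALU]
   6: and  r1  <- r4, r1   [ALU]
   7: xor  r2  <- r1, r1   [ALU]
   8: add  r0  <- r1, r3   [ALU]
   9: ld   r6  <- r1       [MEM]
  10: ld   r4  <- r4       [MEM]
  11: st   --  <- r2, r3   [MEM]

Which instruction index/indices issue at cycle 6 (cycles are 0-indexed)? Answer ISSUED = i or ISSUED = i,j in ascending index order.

ISSUED = 10

c0: i0+i1 bne/and  pair
c1: i2+i3 blt/ld  pair
c2: i4+i5 st/and  pair
c3: i6 and  RAW r1
c4: i7+i8 xor/add  pair
c5: i9 ld  no-port MEM/MEM
c6: i10 ld  no-port MEM/MEM
c7: i11 st  tail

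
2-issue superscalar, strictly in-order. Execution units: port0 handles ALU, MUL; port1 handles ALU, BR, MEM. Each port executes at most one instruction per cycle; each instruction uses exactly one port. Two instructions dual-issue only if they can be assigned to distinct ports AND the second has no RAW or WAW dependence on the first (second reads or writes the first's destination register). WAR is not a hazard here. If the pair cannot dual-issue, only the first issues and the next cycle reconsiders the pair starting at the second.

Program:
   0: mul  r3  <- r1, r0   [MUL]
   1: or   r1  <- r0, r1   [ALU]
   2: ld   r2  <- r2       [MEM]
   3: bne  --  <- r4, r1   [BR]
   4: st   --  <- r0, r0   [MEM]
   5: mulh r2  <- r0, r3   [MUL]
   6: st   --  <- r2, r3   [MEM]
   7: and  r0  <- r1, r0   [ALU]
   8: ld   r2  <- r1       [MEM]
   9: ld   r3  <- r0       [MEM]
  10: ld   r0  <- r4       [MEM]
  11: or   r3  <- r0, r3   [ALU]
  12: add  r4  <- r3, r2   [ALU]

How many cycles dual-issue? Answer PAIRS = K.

#0 head=0: mul+or i0&i1 dual
#1 head=2: ld i2 no-port MEM/BR
#2 head=3: bne i3 no-port BR/MEM
#3 head=4: st+mulh i4&i5 dual
#4 head=6: st+and i6&i7 dual
#5 head=8: ld i8 no-port MEM/MEM
#6 head=9: ld i9 no-port MEM/MEM
#7 head=10: ld i10 RAW r0
#8 head=11: or i11 RAW r3
#9 head=12: add i12 tail

PAIRS = 3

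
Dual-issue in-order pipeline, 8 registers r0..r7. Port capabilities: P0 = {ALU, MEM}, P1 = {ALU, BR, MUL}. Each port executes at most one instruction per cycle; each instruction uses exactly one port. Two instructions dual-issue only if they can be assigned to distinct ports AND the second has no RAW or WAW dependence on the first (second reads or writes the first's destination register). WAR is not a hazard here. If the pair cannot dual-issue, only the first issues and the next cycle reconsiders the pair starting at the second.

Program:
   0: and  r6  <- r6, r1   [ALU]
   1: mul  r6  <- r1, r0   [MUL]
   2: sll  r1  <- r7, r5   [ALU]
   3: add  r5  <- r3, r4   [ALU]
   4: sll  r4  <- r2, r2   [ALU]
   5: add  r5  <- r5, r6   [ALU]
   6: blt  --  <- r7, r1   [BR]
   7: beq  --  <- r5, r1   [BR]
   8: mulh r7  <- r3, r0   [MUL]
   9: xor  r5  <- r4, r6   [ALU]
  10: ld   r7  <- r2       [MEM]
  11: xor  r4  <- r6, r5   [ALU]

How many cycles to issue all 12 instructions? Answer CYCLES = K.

[0] i0  and  -- WAW r6
[1] i1,i2  mul sll  -- dual
[2] i3,i4  add sll  -- dual
[3] i5,i6  add blt  -- dual
[4] i7  beq  -- no-port BR/MUL
[5] i8,i9  mulh xor  -- dual
[6] i10,i11  ld xor  -- dual

CYCLES = 7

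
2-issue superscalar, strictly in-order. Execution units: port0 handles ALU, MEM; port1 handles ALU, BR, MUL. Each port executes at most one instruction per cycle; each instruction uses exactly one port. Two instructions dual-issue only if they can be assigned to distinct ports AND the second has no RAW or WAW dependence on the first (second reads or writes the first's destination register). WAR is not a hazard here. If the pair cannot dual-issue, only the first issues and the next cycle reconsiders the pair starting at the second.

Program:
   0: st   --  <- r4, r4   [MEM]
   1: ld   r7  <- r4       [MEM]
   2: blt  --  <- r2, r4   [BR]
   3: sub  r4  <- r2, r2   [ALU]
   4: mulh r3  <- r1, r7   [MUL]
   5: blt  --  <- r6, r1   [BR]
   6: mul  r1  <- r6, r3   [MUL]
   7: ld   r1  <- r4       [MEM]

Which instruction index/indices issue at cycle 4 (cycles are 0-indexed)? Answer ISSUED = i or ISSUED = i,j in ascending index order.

  cy0 -> i0 (st.MEM) no-port MEM/MEM
  cy1 -> i1/i2 (ld.MEM/blt.BR) dual
  cy2 -> i3/i4 (sub.ALU/mulh.MUL) dual
  cy3 -> i5 (blt.BR) no-port BR/MUL
  cy4 -> i6 (mul.MUL) WAW r1
  cy5 -> i7 (ld.MEM) tail

ISSUED = 6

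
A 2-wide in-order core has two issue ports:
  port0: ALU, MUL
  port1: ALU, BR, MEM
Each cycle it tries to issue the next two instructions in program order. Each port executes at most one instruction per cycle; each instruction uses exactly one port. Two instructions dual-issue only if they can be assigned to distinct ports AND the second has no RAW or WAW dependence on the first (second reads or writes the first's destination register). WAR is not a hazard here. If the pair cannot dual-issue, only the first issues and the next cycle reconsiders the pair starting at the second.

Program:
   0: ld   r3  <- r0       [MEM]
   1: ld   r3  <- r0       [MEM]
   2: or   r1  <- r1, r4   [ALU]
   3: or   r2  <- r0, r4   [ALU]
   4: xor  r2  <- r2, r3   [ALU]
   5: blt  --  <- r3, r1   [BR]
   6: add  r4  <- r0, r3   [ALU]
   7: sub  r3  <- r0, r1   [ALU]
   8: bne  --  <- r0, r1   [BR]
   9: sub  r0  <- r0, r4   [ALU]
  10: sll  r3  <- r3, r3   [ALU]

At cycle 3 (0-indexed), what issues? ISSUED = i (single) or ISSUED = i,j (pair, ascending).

ISSUED = 4,5

c0: i0 ld.MEM  no-port MEM/MEM
c1: i1,i2 ld.MEM;or.ALU  2-wide
c2: i3 or.ALU  RAW+WAW r2
c3: i4,i5 xor.ALU;blt.BR  2-wide
c4: i6,i7 add.ALU;sub.ALU  2-wide
c5: i8,i9 bne.BR;sub.ALU  2-wide
c6: i10 sll.ALU  tail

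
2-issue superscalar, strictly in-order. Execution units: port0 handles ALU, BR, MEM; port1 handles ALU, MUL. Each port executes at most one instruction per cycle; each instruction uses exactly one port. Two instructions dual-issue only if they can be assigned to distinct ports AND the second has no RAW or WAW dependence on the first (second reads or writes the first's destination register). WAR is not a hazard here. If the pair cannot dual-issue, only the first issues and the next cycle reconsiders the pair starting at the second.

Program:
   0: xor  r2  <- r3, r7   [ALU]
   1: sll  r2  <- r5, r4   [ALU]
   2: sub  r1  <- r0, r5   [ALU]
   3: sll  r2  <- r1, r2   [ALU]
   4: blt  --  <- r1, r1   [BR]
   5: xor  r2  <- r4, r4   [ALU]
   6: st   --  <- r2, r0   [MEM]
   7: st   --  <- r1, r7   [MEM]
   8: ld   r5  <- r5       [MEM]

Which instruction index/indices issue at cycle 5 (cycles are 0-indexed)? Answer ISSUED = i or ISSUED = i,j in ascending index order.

[0] i0  xor.ALU  -- WAW r2
[1] i1+i2  sll.ALU/sub.ALU  -- pair
[2] i3+i4  sll.ALU/blt.BR  -- pair
[3] i5  xor.ALU  -- RAW r2
[4] i6  st.MEM  -- no-port MEM/MEM
[5] i7  st.MEM  -- no-port MEM/MEM
[6] i8  ld.MEM  -- tail

ISSUED = 7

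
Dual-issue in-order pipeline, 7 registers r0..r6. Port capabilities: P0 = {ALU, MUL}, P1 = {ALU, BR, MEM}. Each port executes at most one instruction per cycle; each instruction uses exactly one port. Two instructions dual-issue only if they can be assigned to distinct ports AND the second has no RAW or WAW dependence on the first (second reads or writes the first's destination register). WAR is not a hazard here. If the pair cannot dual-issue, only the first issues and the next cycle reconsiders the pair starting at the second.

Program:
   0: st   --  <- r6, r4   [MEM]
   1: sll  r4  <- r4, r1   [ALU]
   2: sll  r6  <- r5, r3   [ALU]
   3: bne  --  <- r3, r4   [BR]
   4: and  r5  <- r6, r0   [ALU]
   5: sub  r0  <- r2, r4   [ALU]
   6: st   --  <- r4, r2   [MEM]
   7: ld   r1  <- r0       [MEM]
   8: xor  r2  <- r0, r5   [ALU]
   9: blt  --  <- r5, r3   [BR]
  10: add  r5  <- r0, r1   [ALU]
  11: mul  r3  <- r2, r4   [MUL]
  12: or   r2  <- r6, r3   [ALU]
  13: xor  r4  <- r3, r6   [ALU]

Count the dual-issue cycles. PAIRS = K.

PAIRS = 6

c0: i0/i1 st.MEM/sll.ALU  2-wide
c1: i2/i3 sll.ALU/bne.BR  2-wide
c2: i4/i5 and.ALU/sub.ALU  2-wide
c3: i6 st.MEM  no-port MEM/MEM
c4: i7/i8 ld.MEM/xor.ALU  2-wide
c5: i9/i10 blt.BR/add.ALU  2-wide
c6: i11 mul.MUL  RAW r3
c7: i12/i13 or.ALU/xor.ALU  2-wide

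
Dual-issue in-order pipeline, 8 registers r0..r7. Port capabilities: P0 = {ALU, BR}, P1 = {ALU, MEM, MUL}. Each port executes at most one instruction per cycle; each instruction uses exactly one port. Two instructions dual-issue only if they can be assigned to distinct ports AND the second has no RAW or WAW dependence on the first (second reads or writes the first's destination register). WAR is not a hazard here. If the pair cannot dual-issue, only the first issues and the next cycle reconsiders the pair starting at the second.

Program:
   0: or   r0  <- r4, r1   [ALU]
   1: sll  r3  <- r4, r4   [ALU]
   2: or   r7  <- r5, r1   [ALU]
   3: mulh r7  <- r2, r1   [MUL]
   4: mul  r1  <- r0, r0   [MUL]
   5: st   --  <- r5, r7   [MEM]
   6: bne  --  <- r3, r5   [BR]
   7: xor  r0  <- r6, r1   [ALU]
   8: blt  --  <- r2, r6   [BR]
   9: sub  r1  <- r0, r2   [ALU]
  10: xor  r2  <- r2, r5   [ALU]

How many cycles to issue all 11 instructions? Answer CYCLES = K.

t=0 i0,i1:or.ALU+sll.ALU ; 2-wide
t=1 i2:or.ALU ; WAW r7
t=2 i3:mulh.MUL ; no-port MUL/MUL
t=3 i4:mul.MUL ; no-port MUL/MEM
t=4 i5,i6:st.MEM+bne.BR ; 2-wide
t=5 i7,i8:xor.ALU+blt.BR ; 2-wide
t=6 i9,i10:sub.ALU+xor.ALU ; 2-wide

CYCLES = 7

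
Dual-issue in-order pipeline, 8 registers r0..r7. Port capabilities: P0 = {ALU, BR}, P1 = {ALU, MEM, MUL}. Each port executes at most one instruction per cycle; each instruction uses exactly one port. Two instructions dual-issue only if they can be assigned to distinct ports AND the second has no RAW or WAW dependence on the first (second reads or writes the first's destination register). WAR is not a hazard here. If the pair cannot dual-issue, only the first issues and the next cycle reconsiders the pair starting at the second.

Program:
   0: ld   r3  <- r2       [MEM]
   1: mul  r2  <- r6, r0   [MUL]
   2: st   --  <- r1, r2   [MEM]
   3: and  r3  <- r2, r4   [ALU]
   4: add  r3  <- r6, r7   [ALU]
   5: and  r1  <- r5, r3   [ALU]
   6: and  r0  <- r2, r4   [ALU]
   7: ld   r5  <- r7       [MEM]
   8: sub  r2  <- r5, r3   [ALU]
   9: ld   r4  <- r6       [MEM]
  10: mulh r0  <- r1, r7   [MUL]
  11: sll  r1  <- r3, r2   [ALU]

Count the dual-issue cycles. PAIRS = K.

PAIRS = 4

#0 head=0: ld.MEM i0 no-port MEM/MUL
#1 head=1: mul.MUL i1 no-port MUL/MEM
#2 head=2: st.MEM and.ALU i2&i3 2-wide
#3 head=4: add.ALU i4 RAW r3
#4 head=5: and.ALU and.ALU i5&i6 2-wide
#5 head=7: ld.MEM i7 RAW r5
#6 head=8: sub.ALU ld.MEM i8&i9 2-wide
#7 head=10: mulh.MUL sll.ALU i10&i11 2-wide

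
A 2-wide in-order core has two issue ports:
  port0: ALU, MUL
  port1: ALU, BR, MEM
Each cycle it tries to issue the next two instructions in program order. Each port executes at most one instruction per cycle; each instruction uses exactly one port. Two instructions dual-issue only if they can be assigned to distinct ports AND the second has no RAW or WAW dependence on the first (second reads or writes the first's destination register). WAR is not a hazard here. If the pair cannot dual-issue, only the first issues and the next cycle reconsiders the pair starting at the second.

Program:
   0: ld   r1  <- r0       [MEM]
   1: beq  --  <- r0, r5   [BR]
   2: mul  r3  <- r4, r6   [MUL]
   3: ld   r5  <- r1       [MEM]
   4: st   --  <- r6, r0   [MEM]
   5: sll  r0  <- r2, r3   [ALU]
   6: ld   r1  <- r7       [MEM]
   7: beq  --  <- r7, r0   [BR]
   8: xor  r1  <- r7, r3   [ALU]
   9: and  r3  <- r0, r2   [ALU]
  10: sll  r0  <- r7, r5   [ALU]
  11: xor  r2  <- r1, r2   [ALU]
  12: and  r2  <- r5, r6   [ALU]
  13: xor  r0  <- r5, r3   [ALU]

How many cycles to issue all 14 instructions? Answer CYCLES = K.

CYCLES = 9

  cy0 -> i0 (ld) no-port MEM/BR
  cy1 -> i1/i2 (beq mul) pair
  cy2 -> i3 (ld) no-port MEM/MEM
  cy3 -> i4/i5 (st sll) pair
  cy4 -> i6 (ld) no-port MEM/BR
  cy5 -> i7/i8 (beq xor) pair
  cy6 -> i9/i10 (and sll) pair
  cy7 -> i11 (xor) WAW r2
  cy8 -> i12/i13 (and xor) pair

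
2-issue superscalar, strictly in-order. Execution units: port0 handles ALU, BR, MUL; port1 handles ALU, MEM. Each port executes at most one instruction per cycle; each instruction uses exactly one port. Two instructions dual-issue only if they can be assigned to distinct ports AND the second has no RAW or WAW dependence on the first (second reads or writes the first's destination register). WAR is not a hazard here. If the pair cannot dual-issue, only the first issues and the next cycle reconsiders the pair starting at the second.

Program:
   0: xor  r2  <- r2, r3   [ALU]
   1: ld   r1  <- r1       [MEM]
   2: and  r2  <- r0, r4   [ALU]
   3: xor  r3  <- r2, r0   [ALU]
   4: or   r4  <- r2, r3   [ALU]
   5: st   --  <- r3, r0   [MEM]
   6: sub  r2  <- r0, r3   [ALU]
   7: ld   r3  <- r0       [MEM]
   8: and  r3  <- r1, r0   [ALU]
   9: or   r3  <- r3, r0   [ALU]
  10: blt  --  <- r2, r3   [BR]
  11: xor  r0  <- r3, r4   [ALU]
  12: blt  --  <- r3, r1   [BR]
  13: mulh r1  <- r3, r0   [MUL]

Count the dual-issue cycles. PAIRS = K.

#0 head=0: xor+ld i0,i1 2-wide
#1 head=2: and i2 RAW r2
#2 head=3: xor i3 RAW r3
#3 head=4: or+st i4,i5 2-wide
#4 head=6: sub+ld i6,i7 2-wide
#5 head=8: and i8 RAW+WAW r3
#6 head=9: or i9 RAW r3
#7 head=10: blt+xor i10,i11 2-wide
#8 head=12: blt i12 no-port BR/MUL
#9 head=13: mulh i13 tail

PAIRS = 4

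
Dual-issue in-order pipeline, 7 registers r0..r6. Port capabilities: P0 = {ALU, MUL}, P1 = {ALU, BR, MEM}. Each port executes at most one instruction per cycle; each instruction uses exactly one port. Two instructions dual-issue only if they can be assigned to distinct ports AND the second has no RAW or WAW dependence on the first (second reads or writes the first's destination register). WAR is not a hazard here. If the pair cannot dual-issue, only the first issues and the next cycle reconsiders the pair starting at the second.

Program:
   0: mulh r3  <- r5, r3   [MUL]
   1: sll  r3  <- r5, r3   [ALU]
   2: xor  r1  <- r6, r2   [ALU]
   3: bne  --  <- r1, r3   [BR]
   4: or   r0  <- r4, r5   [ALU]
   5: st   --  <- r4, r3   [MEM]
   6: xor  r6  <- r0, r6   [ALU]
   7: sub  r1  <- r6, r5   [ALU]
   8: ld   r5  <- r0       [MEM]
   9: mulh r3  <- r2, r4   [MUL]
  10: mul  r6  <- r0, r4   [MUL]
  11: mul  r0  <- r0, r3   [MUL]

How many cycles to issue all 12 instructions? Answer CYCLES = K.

#0 head=0: mulh i0 RAW+WAW r3
#1 head=1: sll;xor i1+i2 2-wide
#2 head=3: bne;or i3+i4 2-wide
#3 head=5: st;xor i5+i6 2-wide
#4 head=7: sub;ld i7+i8 2-wide
#5 head=9: mulh i9 no-port MUL/MUL
#6 head=10: mul i10 no-port MUL/MUL
#7 head=11: mul i11 tail

CYCLES = 8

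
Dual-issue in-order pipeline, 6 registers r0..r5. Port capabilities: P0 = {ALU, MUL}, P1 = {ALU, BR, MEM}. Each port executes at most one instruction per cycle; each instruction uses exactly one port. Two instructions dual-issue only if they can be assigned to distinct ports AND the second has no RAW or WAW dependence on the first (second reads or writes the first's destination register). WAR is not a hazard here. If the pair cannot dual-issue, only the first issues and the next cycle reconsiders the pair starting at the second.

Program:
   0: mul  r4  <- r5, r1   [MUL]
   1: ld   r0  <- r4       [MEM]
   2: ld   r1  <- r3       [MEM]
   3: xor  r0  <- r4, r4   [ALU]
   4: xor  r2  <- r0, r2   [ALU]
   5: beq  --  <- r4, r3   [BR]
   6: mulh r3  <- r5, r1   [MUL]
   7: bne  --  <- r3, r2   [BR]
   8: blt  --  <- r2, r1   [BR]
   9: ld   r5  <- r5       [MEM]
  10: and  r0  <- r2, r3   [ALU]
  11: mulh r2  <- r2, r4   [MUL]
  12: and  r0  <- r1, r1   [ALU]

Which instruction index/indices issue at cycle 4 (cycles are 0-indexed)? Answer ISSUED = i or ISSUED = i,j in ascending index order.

ISSUED = 6

t=0 i0:mul ; RAW r4
t=1 i1:ld ; no-port MEM/MEM
t=2 i2&i3:ld+xor ; dual
t=3 i4&i5:xor+beq ; dual
t=4 i6:mulh ; RAW r3
t=5 i7:bne ; no-port BR/BR
t=6 i8:blt ; no-port BR/MEM
t=7 i9&i10:ld+and ; dual
t=8 i11&i12:mulh+and ; dual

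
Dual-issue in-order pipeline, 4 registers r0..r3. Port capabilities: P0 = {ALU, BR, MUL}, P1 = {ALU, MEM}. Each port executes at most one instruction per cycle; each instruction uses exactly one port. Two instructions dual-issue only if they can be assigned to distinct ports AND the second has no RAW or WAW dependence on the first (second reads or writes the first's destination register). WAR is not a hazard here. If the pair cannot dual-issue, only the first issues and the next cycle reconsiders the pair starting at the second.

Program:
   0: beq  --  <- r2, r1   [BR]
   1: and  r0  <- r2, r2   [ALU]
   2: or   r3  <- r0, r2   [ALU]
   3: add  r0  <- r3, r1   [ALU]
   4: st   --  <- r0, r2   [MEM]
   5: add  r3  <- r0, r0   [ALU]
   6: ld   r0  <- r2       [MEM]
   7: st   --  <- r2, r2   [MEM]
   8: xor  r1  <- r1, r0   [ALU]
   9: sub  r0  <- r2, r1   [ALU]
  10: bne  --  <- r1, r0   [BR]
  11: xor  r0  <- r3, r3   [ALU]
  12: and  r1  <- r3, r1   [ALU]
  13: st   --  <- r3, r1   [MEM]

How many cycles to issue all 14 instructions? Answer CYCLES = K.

0. beq.BR;and.ALU @i0/i1  | pair
1. or.ALU @i2  | RAW r3
2. add.ALU @i3  | RAW r0
3. st.MEM;add.ALU @i4/i5  | pair
4. ld.MEM @i6  | no-port MEM/MEM
5. st.MEM;xor.ALU @i7/i8  | pair
6. sub.ALU @i9  | RAW r0
7. bne.BR;xor.ALU @i10/i11  | pair
8. and.ALU @i12  | RAW r1
9. st.MEM @i13  | tail

CYCLES = 10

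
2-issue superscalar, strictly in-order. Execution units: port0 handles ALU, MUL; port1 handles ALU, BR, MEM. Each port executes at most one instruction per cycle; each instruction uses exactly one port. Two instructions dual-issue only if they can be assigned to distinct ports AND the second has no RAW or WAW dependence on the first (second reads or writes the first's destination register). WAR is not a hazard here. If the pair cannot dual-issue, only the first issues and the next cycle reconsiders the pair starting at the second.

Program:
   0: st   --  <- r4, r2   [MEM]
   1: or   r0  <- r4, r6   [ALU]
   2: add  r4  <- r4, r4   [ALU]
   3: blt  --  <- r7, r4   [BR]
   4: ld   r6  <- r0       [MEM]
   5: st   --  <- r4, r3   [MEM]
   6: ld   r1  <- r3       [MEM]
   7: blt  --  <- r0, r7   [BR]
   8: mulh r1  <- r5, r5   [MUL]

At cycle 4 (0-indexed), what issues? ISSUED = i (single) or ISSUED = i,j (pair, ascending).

  cy0 -> i0/i1 (st/or) dual
  cy1 -> i2 (add) RAW r4
  cy2 -> i3 (blt) no-port BR/MEM
  cy3 -> i4 (ld) no-port MEM/MEM
  cy4 -> i5 (st) no-port MEM/MEM
  cy5 -> i6 (ld) no-port MEM/BR
  cy6 -> i7/i8 (blt/mulh) dual

ISSUED = 5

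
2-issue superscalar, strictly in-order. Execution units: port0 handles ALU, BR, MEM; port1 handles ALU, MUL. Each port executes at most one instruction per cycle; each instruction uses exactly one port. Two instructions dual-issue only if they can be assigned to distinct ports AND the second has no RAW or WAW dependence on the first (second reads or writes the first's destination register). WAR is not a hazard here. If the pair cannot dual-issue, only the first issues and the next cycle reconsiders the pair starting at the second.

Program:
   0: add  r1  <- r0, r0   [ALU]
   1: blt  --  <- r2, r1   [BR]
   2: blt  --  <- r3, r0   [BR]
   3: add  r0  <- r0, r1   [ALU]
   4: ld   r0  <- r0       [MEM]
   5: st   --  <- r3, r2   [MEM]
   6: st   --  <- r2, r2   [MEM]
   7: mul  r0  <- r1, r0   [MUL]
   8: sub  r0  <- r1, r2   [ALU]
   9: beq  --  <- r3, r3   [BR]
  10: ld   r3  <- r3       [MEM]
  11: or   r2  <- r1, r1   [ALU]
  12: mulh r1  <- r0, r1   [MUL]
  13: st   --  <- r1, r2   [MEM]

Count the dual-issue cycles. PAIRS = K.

PAIRS = 4

[0] i0  add.ALU  -- RAW r1
[1] i1  blt.BR  -- no-port BR/BR
[2] i2&i3  blt.BR/add.ALU  -- dual
[3] i4  ld.MEM  -- no-port MEM/MEM
[4] i5  st.MEM  -- no-port MEM/MEM
[5] i6&i7  st.MEM/mul.MUL  -- dual
[6] i8&i9  sub.ALU/beq.BR  -- dual
[7] i10&i11  ld.MEM/or.ALU  -- dual
[8] i12  mulh.MUL  -- RAW r1
[9] i13  st.MEM  -- tail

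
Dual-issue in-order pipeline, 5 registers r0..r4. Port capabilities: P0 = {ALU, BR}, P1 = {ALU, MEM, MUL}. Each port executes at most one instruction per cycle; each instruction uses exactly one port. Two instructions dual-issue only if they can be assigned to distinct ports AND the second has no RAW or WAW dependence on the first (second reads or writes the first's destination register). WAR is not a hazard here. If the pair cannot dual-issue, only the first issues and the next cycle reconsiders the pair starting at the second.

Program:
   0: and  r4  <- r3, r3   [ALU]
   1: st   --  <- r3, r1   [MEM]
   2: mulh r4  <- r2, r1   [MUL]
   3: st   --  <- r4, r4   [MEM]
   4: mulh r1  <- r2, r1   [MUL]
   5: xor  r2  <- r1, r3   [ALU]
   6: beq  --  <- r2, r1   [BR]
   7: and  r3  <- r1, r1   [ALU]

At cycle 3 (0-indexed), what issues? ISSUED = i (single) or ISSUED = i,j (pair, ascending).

#0 head=0: and.ALU st.MEM i0/i1 2-wide
#1 head=2: mulh.MUL i2 no-port MUL/MEM
#2 head=3: st.MEM i3 no-port MEM/MUL
#3 head=4: mulh.MUL i4 RAW r1
#4 head=5: xor.ALU i5 RAW r2
#5 head=6: beq.BR and.ALU i6/i7 2-wide

ISSUED = 4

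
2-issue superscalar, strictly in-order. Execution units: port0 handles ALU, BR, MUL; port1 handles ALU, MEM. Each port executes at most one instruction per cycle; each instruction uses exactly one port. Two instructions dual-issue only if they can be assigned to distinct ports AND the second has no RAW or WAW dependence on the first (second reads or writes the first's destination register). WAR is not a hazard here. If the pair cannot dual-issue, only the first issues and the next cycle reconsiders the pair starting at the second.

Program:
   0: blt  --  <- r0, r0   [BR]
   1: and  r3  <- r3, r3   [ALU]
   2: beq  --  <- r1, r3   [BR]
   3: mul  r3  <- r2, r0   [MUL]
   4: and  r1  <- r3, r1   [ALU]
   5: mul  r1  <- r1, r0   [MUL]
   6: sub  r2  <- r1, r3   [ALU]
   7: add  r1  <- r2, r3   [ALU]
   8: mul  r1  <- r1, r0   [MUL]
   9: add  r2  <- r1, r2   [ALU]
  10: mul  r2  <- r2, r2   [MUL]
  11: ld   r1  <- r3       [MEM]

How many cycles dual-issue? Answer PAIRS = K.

PAIRS = 2

  cy0 -> i0+i1 (blt/and) 2-wide
  cy1 -> i2 (beq) no-port BR/MUL
  cy2 -> i3 (mul) RAW r3
  cy3 -> i4 (and) RAW+WAW r1
  cy4 -> i5 (mul) RAW r1
  cy5 -> i6 (sub) RAW r2
  cy6 -> i7 (add) RAW+WAW r1
  cy7 -> i8 (mul) RAW r1
  cy8 -> i9 (add) RAW+WAW r2
  cy9 -> i10+i11 (mul/ld) 2-wide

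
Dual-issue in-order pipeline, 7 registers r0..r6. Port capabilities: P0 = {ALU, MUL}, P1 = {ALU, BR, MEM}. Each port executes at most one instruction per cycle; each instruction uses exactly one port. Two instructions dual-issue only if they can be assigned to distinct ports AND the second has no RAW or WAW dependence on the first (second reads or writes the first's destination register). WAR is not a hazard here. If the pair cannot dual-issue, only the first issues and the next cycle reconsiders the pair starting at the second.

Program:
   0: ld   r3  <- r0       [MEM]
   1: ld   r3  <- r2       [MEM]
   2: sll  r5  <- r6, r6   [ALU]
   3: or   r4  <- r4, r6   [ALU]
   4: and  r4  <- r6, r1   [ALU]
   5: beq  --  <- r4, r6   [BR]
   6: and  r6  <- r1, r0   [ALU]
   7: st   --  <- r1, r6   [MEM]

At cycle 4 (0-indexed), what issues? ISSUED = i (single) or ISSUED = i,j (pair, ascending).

ISSUED = 5,6

0. ld.MEM @i0  | no-port MEM/MEM
1. ld.MEM;sll.ALU @i1+i2  | pair
2. or.ALU @i3  | WAW r4
3. and.ALU @i4  | RAW r4
4. beq.BR;and.ALU @i5+i6  | pair
5. st.MEM @i7  | tail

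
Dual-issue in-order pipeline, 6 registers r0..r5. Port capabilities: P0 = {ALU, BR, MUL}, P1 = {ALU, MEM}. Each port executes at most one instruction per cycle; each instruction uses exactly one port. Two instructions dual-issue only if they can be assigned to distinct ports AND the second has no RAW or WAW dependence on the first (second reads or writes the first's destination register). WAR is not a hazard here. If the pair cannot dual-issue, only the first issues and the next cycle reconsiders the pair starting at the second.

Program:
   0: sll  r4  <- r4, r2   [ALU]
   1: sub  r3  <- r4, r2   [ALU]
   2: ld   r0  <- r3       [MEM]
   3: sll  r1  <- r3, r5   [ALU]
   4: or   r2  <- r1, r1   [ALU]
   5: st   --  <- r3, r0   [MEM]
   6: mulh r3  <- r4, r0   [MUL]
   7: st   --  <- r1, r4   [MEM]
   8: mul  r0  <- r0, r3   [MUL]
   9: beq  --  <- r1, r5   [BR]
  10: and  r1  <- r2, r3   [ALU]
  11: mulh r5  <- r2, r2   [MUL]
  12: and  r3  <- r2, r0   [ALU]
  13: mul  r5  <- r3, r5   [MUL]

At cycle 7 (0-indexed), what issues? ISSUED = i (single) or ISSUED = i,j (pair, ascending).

ISSUED = 11,12

[0] i0  sll.ALU  -- RAW r4
[1] i1  sub.ALU  -- RAW r3
[2] i2+i3  ld.MEM;sll.ALU  -- pair
[3] i4+i5  or.ALU;st.MEM  -- pair
[4] i6+i7  mulh.MUL;st.MEM  -- pair
[5] i8  mul.MUL  -- no-port MUL/BR
[6] i9+i10  beq.BR;and.ALU  -- pair
[7] i11+i12  mulh.MUL;and.ALU  -- pair
[8] i13  mul.MUL  -- tail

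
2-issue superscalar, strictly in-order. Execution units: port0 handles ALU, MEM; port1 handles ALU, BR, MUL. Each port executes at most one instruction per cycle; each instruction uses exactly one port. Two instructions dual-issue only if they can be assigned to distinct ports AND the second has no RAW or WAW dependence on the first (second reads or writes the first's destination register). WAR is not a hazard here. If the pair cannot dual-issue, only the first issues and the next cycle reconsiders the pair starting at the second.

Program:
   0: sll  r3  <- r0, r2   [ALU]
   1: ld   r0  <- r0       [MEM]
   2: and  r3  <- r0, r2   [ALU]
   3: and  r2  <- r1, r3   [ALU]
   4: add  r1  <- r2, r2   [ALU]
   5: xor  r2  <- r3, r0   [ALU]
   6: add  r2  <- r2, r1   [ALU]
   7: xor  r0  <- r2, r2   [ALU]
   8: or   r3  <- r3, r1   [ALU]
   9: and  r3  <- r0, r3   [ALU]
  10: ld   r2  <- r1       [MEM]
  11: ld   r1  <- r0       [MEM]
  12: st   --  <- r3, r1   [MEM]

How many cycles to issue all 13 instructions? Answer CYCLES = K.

#0 head=0: sll.ALU;ld.MEM i0+i1 2-wide
#1 head=2: and.ALU i2 RAW r3
#2 head=3: and.ALU i3 RAW r2
#3 head=4: add.ALU;xor.ALU i4+i5 2-wide
#4 head=6: add.ALU i6 RAW r2
#5 head=7: xor.ALU;or.ALU i7+i8 2-wide
#6 head=9: and.ALU;ld.MEM i9+i10 2-wide
#7 head=11: ld.MEM i11 no-port MEM/MEM
#8 head=12: st.MEM i12 tail

CYCLES = 9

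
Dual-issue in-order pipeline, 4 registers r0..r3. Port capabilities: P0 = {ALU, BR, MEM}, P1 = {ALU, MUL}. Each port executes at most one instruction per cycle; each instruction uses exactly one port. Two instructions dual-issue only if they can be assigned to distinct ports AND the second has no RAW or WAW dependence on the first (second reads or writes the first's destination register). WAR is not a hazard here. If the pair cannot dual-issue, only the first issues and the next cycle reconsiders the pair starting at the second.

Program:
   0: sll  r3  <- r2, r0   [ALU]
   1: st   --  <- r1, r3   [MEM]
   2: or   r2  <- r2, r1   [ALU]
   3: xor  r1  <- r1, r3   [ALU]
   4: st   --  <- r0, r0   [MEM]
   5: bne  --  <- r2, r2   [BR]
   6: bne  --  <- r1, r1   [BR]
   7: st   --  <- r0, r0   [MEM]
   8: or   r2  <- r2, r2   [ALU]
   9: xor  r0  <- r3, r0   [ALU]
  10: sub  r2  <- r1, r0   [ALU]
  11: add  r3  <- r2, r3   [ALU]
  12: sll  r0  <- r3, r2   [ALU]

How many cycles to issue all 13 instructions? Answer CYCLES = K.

CYCLES = 10

  cy0 -> i0 (sll.ALU) RAW r3
  cy1 -> i1+i2 (st.MEM;or.ALU) 2-wide
  cy2 -> i3+i4 (xor.ALU;st.MEM) 2-wide
  cy3 -> i5 (bne.BR) no-port BR/BR
  cy4 -> i6 (bne.BR) no-port BR/MEM
  cy5 -> i7+i8 (st.MEM;or.ALU) 2-wide
  cy6 -> i9 (xor.ALU) RAW r0
  cy7 -> i10 (sub.ALU) RAW r2
  cy8 -> i11 (add.ALU) RAW r3
  cy9 -> i12 (sll.ALU) tail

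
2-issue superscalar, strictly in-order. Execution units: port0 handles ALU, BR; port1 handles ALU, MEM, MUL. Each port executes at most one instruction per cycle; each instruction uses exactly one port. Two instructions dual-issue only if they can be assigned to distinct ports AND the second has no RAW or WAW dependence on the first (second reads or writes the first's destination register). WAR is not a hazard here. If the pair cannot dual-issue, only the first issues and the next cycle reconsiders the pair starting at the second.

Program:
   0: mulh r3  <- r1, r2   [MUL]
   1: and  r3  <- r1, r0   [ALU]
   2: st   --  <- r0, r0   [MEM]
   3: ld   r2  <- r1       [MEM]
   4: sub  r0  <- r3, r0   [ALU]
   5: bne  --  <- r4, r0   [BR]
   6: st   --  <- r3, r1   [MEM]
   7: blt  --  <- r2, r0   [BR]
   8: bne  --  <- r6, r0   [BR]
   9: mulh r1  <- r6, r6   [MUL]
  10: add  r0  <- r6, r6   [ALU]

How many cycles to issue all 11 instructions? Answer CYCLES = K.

[0] i0  mulh.MUL  -- WAW r3
[1] i1+i2  and.ALU;st.MEM  -- dual
[2] i3+i4  ld.MEM;sub.ALU  -- dual
[3] i5+i6  bne.BR;st.MEM  -- dual
[4] i7  blt.BR  -- no-port BR/BR
[5] i8+i9  bne.BR;mulh.MUL  -- dual
[6] i10  add.ALU  -- tail

CYCLES = 7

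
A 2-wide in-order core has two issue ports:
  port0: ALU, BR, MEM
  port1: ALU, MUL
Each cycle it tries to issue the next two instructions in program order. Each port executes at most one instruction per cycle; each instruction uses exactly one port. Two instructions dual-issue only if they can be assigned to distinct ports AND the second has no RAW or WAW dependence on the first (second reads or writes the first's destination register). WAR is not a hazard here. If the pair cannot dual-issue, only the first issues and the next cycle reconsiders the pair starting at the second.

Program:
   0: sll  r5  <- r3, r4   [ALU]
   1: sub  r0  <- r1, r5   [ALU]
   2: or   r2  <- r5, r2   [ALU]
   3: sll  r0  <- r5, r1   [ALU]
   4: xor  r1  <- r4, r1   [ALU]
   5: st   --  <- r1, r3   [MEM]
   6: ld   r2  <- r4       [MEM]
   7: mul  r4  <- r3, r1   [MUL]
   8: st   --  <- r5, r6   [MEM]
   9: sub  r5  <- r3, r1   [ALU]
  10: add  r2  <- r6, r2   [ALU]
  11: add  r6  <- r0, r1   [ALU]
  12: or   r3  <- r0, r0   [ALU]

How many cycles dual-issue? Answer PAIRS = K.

PAIRS = 5

  cy0 -> i0 (sll) RAW r5
  cy1 -> i1+i2 (sub+or) pair
  cy2 -> i3+i4 (sll+xor) pair
  cy3 -> i5 (st) no-port MEM/MEM
  cy4 -> i6+i7 (ld+mul) pair
  cy5 -> i8+i9 (st+sub) pair
  cy6 -> i10+i11 (add+add) pair
  cy7 -> i12 (or) tail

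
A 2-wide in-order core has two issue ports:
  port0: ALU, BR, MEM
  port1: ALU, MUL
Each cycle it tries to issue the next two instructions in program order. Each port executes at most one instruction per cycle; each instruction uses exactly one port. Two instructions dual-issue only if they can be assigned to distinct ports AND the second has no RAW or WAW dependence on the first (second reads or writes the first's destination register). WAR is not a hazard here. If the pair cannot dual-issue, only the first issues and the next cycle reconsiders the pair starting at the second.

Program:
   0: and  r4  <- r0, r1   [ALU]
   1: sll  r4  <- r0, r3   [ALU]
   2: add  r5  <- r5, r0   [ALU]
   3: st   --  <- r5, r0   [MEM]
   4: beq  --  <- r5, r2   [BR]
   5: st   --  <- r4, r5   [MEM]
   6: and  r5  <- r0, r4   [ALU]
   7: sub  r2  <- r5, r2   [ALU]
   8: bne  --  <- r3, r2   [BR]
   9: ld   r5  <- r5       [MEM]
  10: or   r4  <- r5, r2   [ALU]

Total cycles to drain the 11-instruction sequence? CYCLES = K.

CYCLES = 9

[0] i0  and.ALU  -- WAW r4
[1] i1&i2  sll.ALU;add.ALU  -- dual
[2] i3  st.MEM  -- no-port MEM/BR
[3] i4  beq.BR  -- no-port BR/MEM
[4] i5&i6  st.MEM;and.ALU  -- dual
[5] i7  sub.ALU  -- RAW r2
[6] i8  bne.BR  -- no-port BR/MEM
[7] i9  ld.MEM  -- RAW r5
[8] i10  or.ALU  -- tail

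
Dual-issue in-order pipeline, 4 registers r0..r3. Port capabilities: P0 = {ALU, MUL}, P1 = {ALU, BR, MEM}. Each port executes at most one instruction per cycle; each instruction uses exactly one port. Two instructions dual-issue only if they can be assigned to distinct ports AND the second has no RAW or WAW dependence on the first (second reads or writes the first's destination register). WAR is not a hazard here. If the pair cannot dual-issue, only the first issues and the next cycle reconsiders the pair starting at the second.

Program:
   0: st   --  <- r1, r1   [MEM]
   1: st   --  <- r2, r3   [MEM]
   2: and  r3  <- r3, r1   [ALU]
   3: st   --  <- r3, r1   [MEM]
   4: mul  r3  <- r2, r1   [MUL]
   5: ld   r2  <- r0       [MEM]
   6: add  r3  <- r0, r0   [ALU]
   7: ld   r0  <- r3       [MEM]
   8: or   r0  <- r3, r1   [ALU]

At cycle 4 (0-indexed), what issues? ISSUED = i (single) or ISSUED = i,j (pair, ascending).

ISSUED = 7

[0] i0  st  -- no-port MEM/MEM
[1] i1,i2  st and  -- 2-wide
[2] i3,i4  st mul  -- 2-wide
[3] i5,i6  ld add  -- 2-wide
[4] i7  ld  -- WAW r0
[5] i8  or  -- tail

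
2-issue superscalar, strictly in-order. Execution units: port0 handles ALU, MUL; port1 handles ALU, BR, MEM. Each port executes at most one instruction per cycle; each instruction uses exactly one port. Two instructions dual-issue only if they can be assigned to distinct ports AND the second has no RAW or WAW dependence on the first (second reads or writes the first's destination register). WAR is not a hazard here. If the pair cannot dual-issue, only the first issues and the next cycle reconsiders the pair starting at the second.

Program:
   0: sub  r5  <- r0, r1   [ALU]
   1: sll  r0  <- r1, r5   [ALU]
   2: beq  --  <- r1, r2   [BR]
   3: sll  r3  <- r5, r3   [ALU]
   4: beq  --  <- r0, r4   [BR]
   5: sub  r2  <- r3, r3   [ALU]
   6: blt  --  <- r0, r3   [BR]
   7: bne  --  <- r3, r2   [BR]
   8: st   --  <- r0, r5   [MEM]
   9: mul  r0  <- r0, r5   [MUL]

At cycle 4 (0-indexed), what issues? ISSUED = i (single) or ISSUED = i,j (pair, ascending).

ISSUED = 7

#0 head=0: sub i0 RAW r5
#1 head=1: sll/beq i1/i2 pair
#2 head=3: sll/beq i3/i4 pair
#3 head=5: sub/blt i5/i6 pair
#4 head=7: bne i7 no-port BR/MEM
#5 head=8: st/mul i8/i9 pair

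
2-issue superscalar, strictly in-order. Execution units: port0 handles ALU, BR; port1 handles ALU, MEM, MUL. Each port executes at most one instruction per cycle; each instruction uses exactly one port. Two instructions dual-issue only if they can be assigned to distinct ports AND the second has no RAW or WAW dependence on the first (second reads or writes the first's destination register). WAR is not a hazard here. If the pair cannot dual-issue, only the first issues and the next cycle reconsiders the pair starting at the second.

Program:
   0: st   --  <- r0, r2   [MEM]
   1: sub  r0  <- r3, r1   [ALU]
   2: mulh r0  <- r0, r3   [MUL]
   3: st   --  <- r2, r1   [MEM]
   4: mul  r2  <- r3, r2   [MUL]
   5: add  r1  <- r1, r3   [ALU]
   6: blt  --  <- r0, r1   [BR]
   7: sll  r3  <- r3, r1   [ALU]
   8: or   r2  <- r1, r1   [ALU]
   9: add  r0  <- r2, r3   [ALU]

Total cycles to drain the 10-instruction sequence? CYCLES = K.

CYCLES = 7

0. st.MEM/sub.ALU @i0/i1  | pair
1. mulh.MUL @i2  | no-port MUL/MEM
2. st.MEM @i3  | no-port MEM/MUL
3. mul.MUL/add.ALU @i4/i5  | pair
4. blt.BR/sll.ALU @i6/i7  | pair
5. or.ALU @i8  | RAW r2
6. add.ALU @i9  | tail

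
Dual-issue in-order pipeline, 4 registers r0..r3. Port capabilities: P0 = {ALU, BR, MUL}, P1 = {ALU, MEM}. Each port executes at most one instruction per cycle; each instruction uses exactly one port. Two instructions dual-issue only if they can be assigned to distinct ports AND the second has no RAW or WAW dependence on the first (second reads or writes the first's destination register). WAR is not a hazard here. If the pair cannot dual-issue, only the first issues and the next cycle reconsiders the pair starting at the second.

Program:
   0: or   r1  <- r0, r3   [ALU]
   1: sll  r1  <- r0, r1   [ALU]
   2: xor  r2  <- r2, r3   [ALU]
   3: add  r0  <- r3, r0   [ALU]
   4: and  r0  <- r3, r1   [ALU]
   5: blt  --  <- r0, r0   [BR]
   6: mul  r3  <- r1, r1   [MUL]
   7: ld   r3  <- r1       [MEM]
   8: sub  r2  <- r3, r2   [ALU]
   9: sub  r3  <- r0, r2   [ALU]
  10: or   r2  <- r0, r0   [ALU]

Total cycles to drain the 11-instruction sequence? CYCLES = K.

CYCLES = 9

0. or.ALU @i0  | RAW+WAW r1
1. sll.ALU xor.ALU @i1/i2  | 2-wide
2. add.ALU @i3  | WAW r0
3. and.ALU @i4  | RAW r0
4. blt.BR @i5  | no-port BR/MUL
5. mul.MUL @i6  | WAW r3
6. ld.MEM @i7  | RAW r3
7. sub.ALU @i8  | RAW r2
8. sub.ALU or.ALU @i9/i10  | 2-wide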